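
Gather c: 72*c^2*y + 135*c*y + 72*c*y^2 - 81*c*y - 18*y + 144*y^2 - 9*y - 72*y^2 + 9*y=72*c^2*y + c*(72*y^2 + 54*y) + 72*y^2 - 18*y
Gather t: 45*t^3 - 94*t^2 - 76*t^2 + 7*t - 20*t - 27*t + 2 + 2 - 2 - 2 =45*t^3 - 170*t^2 - 40*t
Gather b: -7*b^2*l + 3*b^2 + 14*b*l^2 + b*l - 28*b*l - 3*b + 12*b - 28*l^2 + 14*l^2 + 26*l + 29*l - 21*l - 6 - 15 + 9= b^2*(3 - 7*l) + b*(14*l^2 - 27*l + 9) - 14*l^2 + 34*l - 12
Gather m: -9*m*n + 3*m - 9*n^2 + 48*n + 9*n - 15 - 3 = m*(3 - 9*n) - 9*n^2 + 57*n - 18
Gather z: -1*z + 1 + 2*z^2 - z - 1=2*z^2 - 2*z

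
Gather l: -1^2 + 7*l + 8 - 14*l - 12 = -7*l - 5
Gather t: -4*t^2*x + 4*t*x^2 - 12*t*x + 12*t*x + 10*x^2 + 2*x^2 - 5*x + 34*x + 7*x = -4*t^2*x + 4*t*x^2 + 12*x^2 + 36*x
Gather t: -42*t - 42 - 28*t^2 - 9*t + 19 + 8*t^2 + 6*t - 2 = -20*t^2 - 45*t - 25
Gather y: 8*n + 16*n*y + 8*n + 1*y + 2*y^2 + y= 16*n + 2*y^2 + y*(16*n + 2)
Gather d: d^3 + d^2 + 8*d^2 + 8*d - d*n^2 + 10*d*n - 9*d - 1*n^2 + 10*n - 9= d^3 + 9*d^2 + d*(-n^2 + 10*n - 1) - n^2 + 10*n - 9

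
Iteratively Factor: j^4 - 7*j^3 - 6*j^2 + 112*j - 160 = (j - 4)*(j^3 - 3*j^2 - 18*j + 40) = (j - 4)*(j - 2)*(j^2 - j - 20) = (j - 4)*(j - 2)*(j + 4)*(j - 5)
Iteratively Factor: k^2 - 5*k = (k)*(k - 5)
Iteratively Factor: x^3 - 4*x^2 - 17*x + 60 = (x - 3)*(x^2 - x - 20) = (x - 3)*(x + 4)*(x - 5)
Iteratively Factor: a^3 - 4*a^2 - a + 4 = (a - 1)*(a^2 - 3*a - 4) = (a - 1)*(a + 1)*(a - 4)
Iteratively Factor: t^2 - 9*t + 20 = (t - 5)*(t - 4)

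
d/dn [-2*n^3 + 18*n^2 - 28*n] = -6*n^2 + 36*n - 28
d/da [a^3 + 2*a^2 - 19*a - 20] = 3*a^2 + 4*a - 19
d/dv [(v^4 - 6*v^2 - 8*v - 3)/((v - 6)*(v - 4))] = 2*(v^5 - 15*v^4 + 48*v^3 + 34*v^2 - 141*v - 111)/(v^4 - 20*v^3 + 148*v^2 - 480*v + 576)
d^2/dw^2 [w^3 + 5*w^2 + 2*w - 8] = 6*w + 10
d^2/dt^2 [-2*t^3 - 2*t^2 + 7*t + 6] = -12*t - 4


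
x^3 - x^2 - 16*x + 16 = (x - 4)*(x - 1)*(x + 4)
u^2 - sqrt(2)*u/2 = u*(u - sqrt(2)/2)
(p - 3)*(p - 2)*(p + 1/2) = p^3 - 9*p^2/2 + 7*p/2 + 3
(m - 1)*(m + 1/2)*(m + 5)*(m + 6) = m^4 + 21*m^3/2 + 24*m^2 - 41*m/2 - 15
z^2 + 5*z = z*(z + 5)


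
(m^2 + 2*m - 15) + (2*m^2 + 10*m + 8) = 3*m^2 + 12*m - 7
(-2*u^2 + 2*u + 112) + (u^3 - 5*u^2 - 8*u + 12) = u^3 - 7*u^2 - 6*u + 124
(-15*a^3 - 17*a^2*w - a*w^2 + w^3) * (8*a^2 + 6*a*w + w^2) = -120*a^5 - 226*a^4*w - 125*a^3*w^2 - 15*a^2*w^3 + 5*a*w^4 + w^5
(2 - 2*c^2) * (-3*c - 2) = 6*c^3 + 4*c^2 - 6*c - 4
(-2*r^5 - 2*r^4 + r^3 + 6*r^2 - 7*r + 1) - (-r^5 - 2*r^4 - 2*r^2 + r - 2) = -r^5 + r^3 + 8*r^2 - 8*r + 3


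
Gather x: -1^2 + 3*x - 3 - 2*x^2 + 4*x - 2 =-2*x^2 + 7*x - 6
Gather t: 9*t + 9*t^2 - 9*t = 9*t^2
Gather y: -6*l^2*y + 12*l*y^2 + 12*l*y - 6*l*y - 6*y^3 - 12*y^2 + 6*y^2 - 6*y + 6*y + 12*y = -6*y^3 + y^2*(12*l - 6) + y*(-6*l^2 + 6*l + 12)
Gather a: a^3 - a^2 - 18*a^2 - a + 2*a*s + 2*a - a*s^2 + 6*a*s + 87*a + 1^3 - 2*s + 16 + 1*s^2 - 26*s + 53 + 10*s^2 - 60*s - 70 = a^3 - 19*a^2 + a*(-s^2 + 8*s + 88) + 11*s^2 - 88*s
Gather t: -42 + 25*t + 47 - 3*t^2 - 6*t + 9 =-3*t^2 + 19*t + 14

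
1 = 1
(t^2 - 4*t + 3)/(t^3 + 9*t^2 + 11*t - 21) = (t - 3)/(t^2 + 10*t + 21)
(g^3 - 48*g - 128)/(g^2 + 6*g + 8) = (g^2 - 4*g - 32)/(g + 2)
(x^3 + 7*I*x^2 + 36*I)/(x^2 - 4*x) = (x^3 + 7*I*x^2 + 36*I)/(x*(x - 4))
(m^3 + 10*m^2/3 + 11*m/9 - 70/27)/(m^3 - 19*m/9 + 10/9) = (m + 7/3)/(m - 1)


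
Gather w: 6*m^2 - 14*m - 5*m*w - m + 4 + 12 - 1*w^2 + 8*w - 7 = 6*m^2 - 15*m - w^2 + w*(8 - 5*m) + 9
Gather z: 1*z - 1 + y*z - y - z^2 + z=-y - z^2 + z*(y + 2) - 1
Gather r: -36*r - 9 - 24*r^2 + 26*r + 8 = -24*r^2 - 10*r - 1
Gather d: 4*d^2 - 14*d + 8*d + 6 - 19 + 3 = 4*d^2 - 6*d - 10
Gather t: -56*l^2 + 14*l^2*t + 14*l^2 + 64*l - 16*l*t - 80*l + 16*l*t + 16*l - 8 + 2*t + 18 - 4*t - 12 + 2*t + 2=14*l^2*t - 42*l^2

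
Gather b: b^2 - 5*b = b^2 - 5*b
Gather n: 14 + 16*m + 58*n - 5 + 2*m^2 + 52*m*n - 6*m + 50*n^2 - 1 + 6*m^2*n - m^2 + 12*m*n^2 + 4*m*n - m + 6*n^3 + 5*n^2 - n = m^2 + 9*m + 6*n^3 + n^2*(12*m + 55) + n*(6*m^2 + 56*m + 57) + 8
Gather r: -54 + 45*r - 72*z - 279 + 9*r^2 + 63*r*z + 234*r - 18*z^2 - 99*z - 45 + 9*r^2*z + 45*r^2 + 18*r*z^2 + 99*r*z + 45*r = r^2*(9*z + 54) + r*(18*z^2 + 162*z + 324) - 18*z^2 - 171*z - 378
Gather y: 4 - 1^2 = 3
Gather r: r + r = 2*r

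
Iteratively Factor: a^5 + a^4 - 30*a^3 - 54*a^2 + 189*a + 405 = (a + 3)*(a^4 - 2*a^3 - 24*a^2 + 18*a + 135) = (a + 3)^2*(a^3 - 5*a^2 - 9*a + 45) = (a - 5)*(a + 3)^2*(a^2 - 9) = (a - 5)*(a + 3)^3*(a - 3)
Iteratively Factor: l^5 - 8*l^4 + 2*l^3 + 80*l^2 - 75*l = (l)*(l^4 - 8*l^3 + 2*l^2 + 80*l - 75) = l*(l - 5)*(l^3 - 3*l^2 - 13*l + 15) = l*(l - 5)^2*(l^2 + 2*l - 3) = l*(l - 5)^2*(l - 1)*(l + 3)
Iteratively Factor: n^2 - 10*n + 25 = (n - 5)*(n - 5)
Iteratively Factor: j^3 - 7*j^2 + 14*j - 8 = (j - 4)*(j^2 - 3*j + 2) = (j - 4)*(j - 2)*(j - 1)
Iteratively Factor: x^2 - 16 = (x + 4)*(x - 4)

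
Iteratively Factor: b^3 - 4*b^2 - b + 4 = (b - 1)*(b^2 - 3*b - 4) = (b - 4)*(b - 1)*(b + 1)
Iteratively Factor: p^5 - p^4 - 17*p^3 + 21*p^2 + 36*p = (p + 4)*(p^4 - 5*p^3 + 3*p^2 + 9*p) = (p - 3)*(p + 4)*(p^3 - 2*p^2 - 3*p) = (p - 3)*(p + 1)*(p + 4)*(p^2 - 3*p) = p*(p - 3)*(p + 1)*(p + 4)*(p - 3)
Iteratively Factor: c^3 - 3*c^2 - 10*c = (c + 2)*(c^2 - 5*c) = (c - 5)*(c + 2)*(c)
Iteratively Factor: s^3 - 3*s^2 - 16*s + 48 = (s - 4)*(s^2 + s - 12) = (s - 4)*(s - 3)*(s + 4)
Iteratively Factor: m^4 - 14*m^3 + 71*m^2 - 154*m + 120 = (m - 5)*(m^3 - 9*m^2 + 26*m - 24) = (m - 5)*(m - 3)*(m^2 - 6*m + 8) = (m - 5)*(m - 4)*(m - 3)*(m - 2)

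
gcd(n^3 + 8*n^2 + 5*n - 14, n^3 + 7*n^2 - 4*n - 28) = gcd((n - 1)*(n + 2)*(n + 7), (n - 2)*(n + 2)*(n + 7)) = n^2 + 9*n + 14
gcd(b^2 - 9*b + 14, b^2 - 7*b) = b - 7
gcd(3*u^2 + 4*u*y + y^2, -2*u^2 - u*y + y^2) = u + y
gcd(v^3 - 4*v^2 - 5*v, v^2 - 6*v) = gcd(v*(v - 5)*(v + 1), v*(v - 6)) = v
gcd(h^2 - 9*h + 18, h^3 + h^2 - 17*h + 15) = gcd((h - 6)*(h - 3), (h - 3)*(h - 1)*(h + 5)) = h - 3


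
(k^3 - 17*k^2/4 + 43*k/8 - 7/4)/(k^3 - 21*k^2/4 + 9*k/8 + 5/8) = (4*k^2 - 15*k + 14)/(4*k^2 - 19*k - 5)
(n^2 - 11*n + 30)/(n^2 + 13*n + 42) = (n^2 - 11*n + 30)/(n^2 + 13*n + 42)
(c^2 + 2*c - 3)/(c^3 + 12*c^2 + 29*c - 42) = (c + 3)/(c^2 + 13*c + 42)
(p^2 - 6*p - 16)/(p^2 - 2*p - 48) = (p + 2)/(p + 6)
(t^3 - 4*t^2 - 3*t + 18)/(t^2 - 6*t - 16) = (t^2 - 6*t + 9)/(t - 8)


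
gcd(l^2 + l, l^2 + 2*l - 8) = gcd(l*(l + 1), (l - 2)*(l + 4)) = 1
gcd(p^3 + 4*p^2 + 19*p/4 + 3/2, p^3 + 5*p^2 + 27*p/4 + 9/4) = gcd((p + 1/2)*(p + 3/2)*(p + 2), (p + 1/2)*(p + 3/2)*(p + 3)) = p^2 + 2*p + 3/4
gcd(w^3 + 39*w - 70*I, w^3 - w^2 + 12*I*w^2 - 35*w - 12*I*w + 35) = w + 7*I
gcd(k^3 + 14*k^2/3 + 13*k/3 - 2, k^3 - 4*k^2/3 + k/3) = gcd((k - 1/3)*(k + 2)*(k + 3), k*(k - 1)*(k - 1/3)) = k - 1/3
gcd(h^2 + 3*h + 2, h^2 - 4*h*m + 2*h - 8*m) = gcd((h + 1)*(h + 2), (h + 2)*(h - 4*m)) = h + 2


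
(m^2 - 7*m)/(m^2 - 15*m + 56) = m/(m - 8)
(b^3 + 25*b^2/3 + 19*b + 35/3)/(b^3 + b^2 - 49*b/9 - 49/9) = 3*(b + 5)/(3*b - 7)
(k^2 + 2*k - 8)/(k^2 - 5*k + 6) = (k + 4)/(k - 3)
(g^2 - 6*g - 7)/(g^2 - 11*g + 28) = (g + 1)/(g - 4)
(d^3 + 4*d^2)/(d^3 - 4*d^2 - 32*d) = d/(d - 8)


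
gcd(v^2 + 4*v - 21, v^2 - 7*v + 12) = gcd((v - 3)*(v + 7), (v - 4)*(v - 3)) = v - 3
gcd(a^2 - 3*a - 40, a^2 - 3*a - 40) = a^2 - 3*a - 40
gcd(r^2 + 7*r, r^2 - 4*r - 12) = 1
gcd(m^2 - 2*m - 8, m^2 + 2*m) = m + 2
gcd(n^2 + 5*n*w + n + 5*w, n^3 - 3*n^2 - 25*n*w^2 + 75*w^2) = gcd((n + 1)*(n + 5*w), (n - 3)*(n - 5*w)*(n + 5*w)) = n + 5*w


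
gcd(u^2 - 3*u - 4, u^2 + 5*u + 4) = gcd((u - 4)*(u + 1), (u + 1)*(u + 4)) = u + 1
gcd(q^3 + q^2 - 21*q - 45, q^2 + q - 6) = q + 3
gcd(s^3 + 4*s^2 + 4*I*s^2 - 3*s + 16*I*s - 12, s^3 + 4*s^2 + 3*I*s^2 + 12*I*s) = s^2 + s*(4 + 3*I) + 12*I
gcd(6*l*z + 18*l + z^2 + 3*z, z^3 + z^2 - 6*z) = z + 3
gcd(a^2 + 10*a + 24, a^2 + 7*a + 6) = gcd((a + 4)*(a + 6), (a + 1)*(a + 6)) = a + 6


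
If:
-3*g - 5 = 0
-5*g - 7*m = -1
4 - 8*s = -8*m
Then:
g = -5/3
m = 4/3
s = 11/6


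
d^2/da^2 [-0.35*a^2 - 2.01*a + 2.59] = -0.700000000000000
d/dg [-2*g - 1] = -2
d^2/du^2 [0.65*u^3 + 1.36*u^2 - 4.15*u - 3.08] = 3.9*u + 2.72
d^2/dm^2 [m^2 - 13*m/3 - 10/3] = 2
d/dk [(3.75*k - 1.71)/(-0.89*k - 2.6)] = (-10.031991*k - 29.30694)/(0.89*k + 2.6)^3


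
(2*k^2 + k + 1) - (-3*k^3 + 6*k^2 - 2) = 3*k^3 - 4*k^2 + k + 3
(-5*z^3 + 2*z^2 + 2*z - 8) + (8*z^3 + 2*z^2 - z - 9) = 3*z^3 + 4*z^2 + z - 17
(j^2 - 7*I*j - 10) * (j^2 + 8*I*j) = j^4 + I*j^3 + 46*j^2 - 80*I*j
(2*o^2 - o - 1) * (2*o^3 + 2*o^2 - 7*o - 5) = 4*o^5 + 2*o^4 - 18*o^3 - 5*o^2 + 12*o + 5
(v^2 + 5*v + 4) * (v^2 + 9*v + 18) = v^4 + 14*v^3 + 67*v^2 + 126*v + 72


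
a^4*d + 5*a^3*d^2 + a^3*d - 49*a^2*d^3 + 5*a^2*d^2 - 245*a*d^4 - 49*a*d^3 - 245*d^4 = (a - 7*d)*(a + 5*d)*(a + 7*d)*(a*d + d)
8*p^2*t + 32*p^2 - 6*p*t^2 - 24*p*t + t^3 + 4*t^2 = (-4*p + t)*(-2*p + t)*(t + 4)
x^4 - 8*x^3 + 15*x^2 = x^2*(x - 5)*(x - 3)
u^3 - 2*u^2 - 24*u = u*(u - 6)*(u + 4)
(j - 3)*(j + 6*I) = j^2 - 3*j + 6*I*j - 18*I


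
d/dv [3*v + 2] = 3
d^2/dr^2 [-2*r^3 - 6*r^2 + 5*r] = -12*r - 12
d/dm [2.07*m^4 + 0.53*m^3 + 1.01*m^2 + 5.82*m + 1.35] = 8.28*m^3 + 1.59*m^2 + 2.02*m + 5.82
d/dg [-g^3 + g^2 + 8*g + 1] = -3*g^2 + 2*g + 8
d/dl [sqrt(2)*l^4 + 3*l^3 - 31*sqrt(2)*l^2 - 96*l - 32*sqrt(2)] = 4*sqrt(2)*l^3 + 9*l^2 - 62*sqrt(2)*l - 96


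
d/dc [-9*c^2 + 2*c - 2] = 2 - 18*c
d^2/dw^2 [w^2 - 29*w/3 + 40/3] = 2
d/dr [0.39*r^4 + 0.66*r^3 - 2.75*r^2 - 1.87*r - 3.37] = 1.56*r^3 + 1.98*r^2 - 5.5*r - 1.87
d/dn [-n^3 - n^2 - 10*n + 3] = -3*n^2 - 2*n - 10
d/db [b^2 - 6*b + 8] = 2*b - 6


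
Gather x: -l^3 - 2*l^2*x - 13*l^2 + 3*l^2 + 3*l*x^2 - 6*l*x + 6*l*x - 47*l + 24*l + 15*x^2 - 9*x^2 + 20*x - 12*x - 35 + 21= -l^3 - 10*l^2 - 23*l + x^2*(3*l + 6) + x*(8 - 2*l^2) - 14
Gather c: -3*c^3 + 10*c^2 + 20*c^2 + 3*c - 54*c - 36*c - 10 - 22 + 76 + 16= -3*c^3 + 30*c^2 - 87*c + 60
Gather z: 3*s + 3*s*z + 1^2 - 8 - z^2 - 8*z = 3*s - z^2 + z*(3*s - 8) - 7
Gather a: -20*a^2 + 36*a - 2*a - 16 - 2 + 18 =-20*a^2 + 34*a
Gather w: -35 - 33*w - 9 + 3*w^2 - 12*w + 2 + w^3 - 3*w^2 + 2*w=w^3 - 43*w - 42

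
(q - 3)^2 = q^2 - 6*q + 9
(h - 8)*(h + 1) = h^2 - 7*h - 8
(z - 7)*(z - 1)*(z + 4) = z^3 - 4*z^2 - 25*z + 28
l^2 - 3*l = l*(l - 3)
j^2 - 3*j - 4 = (j - 4)*(j + 1)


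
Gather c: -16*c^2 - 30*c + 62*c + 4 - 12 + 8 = -16*c^2 + 32*c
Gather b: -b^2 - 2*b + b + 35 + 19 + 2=-b^2 - b + 56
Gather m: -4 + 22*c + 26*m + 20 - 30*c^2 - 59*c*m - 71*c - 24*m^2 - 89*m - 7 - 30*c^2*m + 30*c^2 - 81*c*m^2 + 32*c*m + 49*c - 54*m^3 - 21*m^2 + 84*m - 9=-54*m^3 + m^2*(-81*c - 45) + m*(-30*c^2 - 27*c + 21)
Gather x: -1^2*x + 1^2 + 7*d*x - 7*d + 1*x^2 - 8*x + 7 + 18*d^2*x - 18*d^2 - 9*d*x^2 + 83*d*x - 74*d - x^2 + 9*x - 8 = -18*d^2 - 9*d*x^2 - 81*d + x*(18*d^2 + 90*d)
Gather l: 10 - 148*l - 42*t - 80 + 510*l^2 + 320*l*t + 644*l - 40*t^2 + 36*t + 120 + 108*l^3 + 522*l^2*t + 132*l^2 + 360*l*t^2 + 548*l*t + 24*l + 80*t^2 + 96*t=108*l^3 + l^2*(522*t + 642) + l*(360*t^2 + 868*t + 520) + 40*t^2 + 90*t + 50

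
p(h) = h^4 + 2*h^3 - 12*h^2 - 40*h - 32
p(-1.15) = -3.16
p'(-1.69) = -1.61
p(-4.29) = 99.55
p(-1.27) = -2.05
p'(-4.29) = -142.43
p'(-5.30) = -339.77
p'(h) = 4*h^3 + 6*h^2 - 24*h - 40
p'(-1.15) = -10.55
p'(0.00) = -40.00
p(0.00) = -32.00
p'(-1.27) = -8.04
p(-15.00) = 41743.00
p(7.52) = 3037.06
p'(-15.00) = -11830.00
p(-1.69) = -0.17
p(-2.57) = 1.22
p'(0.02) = -40.48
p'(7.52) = 1819.86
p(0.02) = -32.80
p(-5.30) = 334.21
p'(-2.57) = -6.59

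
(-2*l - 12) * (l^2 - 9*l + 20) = -2*l^3 + 6*l^2 + 68*l - 240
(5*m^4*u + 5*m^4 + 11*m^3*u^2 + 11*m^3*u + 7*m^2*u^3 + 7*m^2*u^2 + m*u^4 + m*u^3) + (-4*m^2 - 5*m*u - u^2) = 5*m^4*u + 5*m^4 + 11*m^3*u^2 + 11*m^3*u + 7*m^2*u^3 + 7*m^2*u^2 - 4*m^2 + m*u^4 + m*u^3 - 5*m*u - u^2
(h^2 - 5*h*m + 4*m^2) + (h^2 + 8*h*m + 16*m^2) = 2*h^2 + 3*h*m + 20*m^2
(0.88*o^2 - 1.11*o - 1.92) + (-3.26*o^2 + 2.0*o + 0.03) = -2.38*o^2 + 0.89*o - 1.89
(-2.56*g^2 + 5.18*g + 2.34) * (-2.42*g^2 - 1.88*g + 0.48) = 6.1952*g^4 - 7.7228*g^3 - 16.63*g^2 - 1.9128*g + 1.1232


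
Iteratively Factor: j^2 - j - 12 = (j + 3)*(j - 4)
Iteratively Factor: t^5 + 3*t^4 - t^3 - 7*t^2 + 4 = (t + 2)*(t^4 + t^3 - 3*t^2 - t + 2) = (t + 1)*(t + 2)*(t^3 - 3*t + 2) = (t - 1)*(t + 1)*(t + 2)*(t^2 + t - 2) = (t - 1)^2*(t + 1)*(t + 2)*(t + 2)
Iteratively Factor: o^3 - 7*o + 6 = (o - 1)*(o^2 + o - 6) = (o - 1)*(o + 3)*(o - 2)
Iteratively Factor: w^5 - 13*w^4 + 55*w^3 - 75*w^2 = (w - 5)*(w^4 - 8*w^3 + 15*w^2) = w*(w - 5)*(w^3 - 8*w^2 + 15*w) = w*(w - 5)*(w - 3)*(w^2 - 5*w) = w^2*(w - 5)*(w - 3)*(w - 5)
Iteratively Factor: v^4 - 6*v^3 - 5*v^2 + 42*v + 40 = (v + 1)*(v^3 - 7*v^2 + 2*v + 40) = (v - 5)*(v + 1)*(v^2 - 2*v - 8) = (v - 5)*(v + 1)*(v + 2)*(v - 4)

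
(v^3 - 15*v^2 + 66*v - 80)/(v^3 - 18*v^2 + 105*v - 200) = (v - 2)/(v - 5)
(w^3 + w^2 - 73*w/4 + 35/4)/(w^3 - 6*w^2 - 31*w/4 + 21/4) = (2*w^2 + 3*w - 35)/(2*w^2 - 11*w - 21)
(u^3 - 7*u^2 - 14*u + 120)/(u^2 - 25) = (u^2 - 2*u - 24)/(u + 5)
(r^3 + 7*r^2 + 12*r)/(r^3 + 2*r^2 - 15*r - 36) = r*(r + 4)/(r^2 - r - 12)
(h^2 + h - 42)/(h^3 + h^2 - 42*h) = 1/h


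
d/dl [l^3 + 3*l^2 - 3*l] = 3*l^2 + 6*l - 3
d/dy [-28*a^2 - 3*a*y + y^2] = -3*a + 2*y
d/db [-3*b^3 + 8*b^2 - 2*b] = -9*b^2 + 16*b - 2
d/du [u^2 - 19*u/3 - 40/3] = 2*u - 19/3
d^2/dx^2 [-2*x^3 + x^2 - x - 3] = 2 - 12*x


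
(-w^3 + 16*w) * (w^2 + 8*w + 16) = -w^5 - 8*w^4 + 128*w^2 + 256*w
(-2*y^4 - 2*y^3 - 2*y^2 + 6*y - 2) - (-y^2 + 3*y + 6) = -2*y^4 - 2*y^3 - y^2 + 3*y - 8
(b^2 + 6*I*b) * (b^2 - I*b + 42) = b^4 + 5*I*b^3 + 48*b^2 + 252*I*b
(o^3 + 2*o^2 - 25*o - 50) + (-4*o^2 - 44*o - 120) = o^3 - 2*o^2 - 69*o - 170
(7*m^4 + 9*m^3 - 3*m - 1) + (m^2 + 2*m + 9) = 7*m^4 + 9*m^3 + m^2 - m + 8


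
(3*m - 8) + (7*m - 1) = 10*m - 9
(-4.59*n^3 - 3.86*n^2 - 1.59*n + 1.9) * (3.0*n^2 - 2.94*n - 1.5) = -13.77*n^5 + 1.9146*n^4 + 13.4634*n^3 + 16.1646*n^2 - 3.201*n - 2.85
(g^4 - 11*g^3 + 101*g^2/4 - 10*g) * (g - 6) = g^5 - 17*g^4 + 365*g^3/4 - 323*g^2/2 + 60*g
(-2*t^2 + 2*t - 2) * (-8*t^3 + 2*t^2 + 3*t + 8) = 16*t^5 - 20*t^4 + 14*t^3 - 14*t^2 + 10*t - 16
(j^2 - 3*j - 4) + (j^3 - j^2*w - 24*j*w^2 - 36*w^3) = j^3 - j^2*w + j^2 - 24*j*w^2 - 3*j - 36*w^3 - 4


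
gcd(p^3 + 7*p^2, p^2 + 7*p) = p^2 + 7*p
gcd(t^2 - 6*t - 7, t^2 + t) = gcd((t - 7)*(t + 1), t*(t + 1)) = t + 1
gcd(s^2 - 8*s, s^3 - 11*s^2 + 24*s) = s^2 - 8*s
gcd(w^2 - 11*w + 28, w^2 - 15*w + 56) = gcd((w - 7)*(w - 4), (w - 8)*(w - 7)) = w - 7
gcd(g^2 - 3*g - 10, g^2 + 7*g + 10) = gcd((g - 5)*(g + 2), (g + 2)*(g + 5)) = g + 2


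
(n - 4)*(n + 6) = n^2 + 2*n - 24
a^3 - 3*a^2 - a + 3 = (a - 3)*(a - 1)*(a + 1)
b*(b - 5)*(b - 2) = b^3 - 7*b^2 + 10*b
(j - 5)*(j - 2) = j^2 - 7*j + 10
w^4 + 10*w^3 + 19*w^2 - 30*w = w*(w - 1)*(w + 5)*(w + 6)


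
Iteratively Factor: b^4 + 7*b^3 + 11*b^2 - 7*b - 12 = (b + 1)*(b^3 + 6*b^2 + 5*b - 12) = (b + 1)*(b + 4)*(b^2 + 2*b - 3) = (b + 1)*(b + 3)*(b + 4)*(b - 1)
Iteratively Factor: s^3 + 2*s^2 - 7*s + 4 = (s + 4)*(s^2 - 2*s + 1) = (s - 1)*(s + 4)*(s - 1)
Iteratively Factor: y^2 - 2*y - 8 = (y + 2)*(y - 4)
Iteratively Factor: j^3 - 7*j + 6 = (j - 1)*(j^2 + j - 6) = (j - 2)*(j - 1)*(j + 3)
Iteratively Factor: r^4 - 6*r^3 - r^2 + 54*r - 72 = (r - 2)*(r^3 - 4*r^2 - 9*r + 36) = (r - 2)*(r + 3)*(r^2 - 7*r + 12) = (r - 3)*(r - 2)*(r + 3)*(r - 4)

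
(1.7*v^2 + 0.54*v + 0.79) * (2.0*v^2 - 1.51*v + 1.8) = 3.4*v^4 - 1.487*v^3 + 3.8246*v^2 - 0.2209*v + 1.422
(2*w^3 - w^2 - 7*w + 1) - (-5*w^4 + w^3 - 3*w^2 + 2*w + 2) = 5*w^4 + w^3 + 2*w^2 - 9*w - 1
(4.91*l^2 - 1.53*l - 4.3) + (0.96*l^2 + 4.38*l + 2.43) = 5.87*l^2 + 2.85*l - 1.87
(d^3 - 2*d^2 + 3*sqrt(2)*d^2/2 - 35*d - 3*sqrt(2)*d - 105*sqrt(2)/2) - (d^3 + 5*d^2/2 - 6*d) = -9*d^2/2 + 3*sqrt(2)*d^2/2 - 29*d - 3*sqrt(2)*d - 105*sqrt(2)/2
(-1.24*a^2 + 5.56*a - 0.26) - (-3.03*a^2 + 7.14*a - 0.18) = 1.79*a^2 - 1.58*a - 0.08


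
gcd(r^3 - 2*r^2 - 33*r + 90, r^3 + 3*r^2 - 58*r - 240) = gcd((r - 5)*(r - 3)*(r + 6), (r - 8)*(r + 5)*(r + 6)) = r + 6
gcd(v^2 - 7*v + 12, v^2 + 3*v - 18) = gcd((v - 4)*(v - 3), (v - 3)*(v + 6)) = v - 3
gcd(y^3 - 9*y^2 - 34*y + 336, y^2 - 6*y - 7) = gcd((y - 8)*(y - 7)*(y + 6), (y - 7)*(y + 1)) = y - 7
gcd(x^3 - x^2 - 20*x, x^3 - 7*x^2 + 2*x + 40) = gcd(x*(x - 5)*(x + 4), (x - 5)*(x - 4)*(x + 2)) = x - 5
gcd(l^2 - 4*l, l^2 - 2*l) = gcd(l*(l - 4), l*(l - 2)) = l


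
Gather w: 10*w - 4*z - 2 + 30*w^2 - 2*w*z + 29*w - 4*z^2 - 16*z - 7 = 30*w^2 + w*(39 - 2*z) - 4*z^2 - 20*z - 9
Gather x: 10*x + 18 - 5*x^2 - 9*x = -5*x^2 + x + 18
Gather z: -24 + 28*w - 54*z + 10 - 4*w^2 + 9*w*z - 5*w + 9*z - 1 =-4*w^2 + 23*w + z*(9*w - 45) - 15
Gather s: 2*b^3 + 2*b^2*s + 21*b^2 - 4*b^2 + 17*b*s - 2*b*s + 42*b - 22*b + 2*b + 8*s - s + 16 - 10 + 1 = 2*b^3 + 17*b^2 + 22*b + s*(2*b^2 + 15*b + 7) + 7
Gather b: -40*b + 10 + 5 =15 - 40*b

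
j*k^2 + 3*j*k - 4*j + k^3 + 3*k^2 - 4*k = (j + k)*(k - 1)*(k + 4)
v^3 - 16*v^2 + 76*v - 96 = (v - 8)*(v - 6)*(v - 2)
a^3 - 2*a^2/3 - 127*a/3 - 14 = (a - 7)*(a + 1/3)*(a + 6)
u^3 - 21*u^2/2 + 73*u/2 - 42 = (u - 4)*(u - 7/2)*(u - 3)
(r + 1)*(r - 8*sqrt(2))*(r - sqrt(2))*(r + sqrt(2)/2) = r^4 - 17*sqrt(2)*r^3/2 + r^3 - 17*sqrt(2)*r^2/2 + 7*r^2 + 7*r + 8*sqrt(2)*r + 8*sqrt(2)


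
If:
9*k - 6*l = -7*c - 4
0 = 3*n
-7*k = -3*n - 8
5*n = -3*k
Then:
No Solution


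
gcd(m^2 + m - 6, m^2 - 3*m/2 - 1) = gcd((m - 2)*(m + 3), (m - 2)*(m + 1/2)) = m - 2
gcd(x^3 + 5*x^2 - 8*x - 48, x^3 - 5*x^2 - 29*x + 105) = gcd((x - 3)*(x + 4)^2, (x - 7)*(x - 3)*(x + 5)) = x - 3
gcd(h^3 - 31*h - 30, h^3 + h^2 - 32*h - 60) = h^2 - h - 30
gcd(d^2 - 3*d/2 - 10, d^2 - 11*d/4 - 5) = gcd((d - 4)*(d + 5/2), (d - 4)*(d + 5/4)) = d - 4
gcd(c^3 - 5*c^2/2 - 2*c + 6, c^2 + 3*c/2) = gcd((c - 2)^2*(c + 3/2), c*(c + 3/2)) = c + 3/2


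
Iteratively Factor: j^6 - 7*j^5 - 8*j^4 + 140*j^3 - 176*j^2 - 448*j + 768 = (j + 4)*(j^5 - 11*j^4 + 36*j^3 - 4*j^2 - 160*j + 192) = (j - 4)*(j + 4)*(j^4 - 7*j^3 + 8*j^2 + 28*j - 48) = (j - 4)^2*(j + 4)*(j^3 - 3*j^2 - 4*j + 12) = (j - 4)^2*(j - 2)*(j + 4)*(j^2 - j - 6) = (j - 4)^2*(j - 3)*(j - 2)*(j + 4)*(j + 2)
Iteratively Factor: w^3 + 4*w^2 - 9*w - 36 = (w + 4)*(w^2 - 9) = (w + 3)*(w + 4)*(w - 3)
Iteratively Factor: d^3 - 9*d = (d - 3)*(d^2 + 3*d) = (d - 3)*(d + 3)*(d)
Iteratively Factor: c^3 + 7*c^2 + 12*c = (c + 4)*(c^2 + 3*c) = c*(c + 4)*(c + 3)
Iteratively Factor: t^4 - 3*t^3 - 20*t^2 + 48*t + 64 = (t - 4)*(t^3 + t^2 - 16*t - 16) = (t - 4)^2*(t^2 + 5*t + 4) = (t - 4)^2*(t + 4)*(t + 1)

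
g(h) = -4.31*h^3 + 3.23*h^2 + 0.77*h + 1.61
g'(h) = -12.93*h^2 + 6.46*h + 0.77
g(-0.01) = 1.60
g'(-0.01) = 0.70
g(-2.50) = 87.22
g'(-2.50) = -96.19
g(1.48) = -4.15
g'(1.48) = -17.99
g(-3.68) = 257.31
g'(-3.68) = -198.11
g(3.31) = -116.75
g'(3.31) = -119.51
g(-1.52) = 23.04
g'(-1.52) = -38.92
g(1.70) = -8.92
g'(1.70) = -25.62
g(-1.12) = 10.85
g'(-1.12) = -22.68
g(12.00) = -6971.71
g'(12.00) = -1783.63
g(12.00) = -6971.71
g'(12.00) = -1783.63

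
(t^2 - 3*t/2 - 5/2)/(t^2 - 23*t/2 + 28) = (2*t^2 - 3*t - 5)/(2*t^2 - 23*t + 56)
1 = 1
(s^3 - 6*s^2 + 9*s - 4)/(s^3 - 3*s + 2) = (s - 4)/(s + 2)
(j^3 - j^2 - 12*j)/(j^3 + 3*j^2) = (j - 4)/j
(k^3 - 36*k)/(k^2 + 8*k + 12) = k*(k - 6)/(k + 2)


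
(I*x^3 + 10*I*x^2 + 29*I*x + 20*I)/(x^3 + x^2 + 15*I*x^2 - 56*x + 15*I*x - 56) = I*(x^2 + 9*x + 20)/(x^2 + 15*I*x - 56)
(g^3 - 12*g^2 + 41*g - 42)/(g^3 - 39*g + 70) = (g^2 - 10*g + 21)/(g^2 + 2*g - 35)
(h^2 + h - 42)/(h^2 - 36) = (h + 7)/(h + 6)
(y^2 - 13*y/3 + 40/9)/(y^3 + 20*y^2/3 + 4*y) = (9*y^2 - 39*y + 40)/(3*y*(3*y^2 + 20*y + 12))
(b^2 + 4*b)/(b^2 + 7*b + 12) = b/(b + 3)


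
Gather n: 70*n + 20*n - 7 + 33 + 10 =90*n + 36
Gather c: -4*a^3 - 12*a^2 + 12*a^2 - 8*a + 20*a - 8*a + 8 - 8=-4*a^3 + 4*a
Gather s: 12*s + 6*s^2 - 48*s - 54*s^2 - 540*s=-48*s^2 - 576*s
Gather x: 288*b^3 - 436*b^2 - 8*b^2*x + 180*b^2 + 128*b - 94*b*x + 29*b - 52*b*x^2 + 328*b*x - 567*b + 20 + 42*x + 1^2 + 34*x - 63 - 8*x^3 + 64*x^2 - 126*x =288*b^3 - 256*b^2 - 410*b - 8*x^3 + x^2*(64 - 52*b) + x*(-8*b^2 + 234*b - 50) - 42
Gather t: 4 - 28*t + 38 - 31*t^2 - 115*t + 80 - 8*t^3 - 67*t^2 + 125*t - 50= -8*t^3 - 98*t^2 - 18*t + 72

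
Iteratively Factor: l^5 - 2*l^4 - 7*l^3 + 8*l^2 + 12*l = (l + 2)*(l^4 - 4*l^3 + l^2 + 6*l) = l*(l + 2)*(l^3 - 4*l^2 + l + 6) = l*(l + 1)*(l + 2)*(l^2 - 5*l + 6) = l*(l - 3)*(l + 1)*(l + 2)*(l - 2)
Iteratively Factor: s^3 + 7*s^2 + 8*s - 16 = (s + 4)*(s^2 + 3*s - 4) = (s + 4)^2*(s - 1)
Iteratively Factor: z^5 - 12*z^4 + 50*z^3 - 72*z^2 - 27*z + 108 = (z - 3)*(z^4 - 9*z^3 + 23*z^2 - 3*z - 36) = (z - 3)*(z + 1)*(z^3 - 10*z^2 + 33*z - 36) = (z - 4)*(z - 3)*(z + 1)*(z^2 - 6*z + 9) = (z - 4)*(z - 3)^2*(z + 1)*(z - 3)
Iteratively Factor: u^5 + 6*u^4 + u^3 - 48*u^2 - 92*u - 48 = (u + 2)*(u^4 + 4*u^3 - 7*u^2 - 34*u - 24) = (u + 2)^2*(u^3 + 2*u^2 - 11*u - 12) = (u + 1)*(u + 2)^2*(u^2 + u - 12) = (u - 3)*(u + 1)*(u + 2)^2*(u + 4)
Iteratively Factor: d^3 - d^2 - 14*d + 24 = (d - 2)*(d^2 + d - 12) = (d - 3)*(d - 2)*(d + 4)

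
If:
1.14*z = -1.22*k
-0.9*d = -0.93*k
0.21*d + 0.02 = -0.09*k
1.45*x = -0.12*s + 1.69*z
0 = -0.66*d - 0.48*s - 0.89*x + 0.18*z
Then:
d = -0.07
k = -0.07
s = -0.04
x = 0.08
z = 0.07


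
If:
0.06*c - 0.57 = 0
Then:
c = 9.50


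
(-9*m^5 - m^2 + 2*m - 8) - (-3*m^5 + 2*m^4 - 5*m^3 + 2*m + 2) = -6*m^5 - 2*m^4 + 5*m^3 - m^2 - 10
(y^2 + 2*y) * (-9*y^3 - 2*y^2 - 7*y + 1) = -9*y^5 - 20*y^4 - 11*y^3 - 13*y^2 + 2*y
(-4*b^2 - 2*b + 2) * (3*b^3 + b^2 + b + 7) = -12*b^5 - 10*b^4 - 28*b^2 - 12*b + 14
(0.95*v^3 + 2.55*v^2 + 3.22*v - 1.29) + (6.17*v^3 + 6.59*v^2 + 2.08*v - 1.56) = 7.12*v^3 + 9.14*v^2 + 5.3*v - 2.85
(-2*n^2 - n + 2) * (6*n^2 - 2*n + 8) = -12*n^4 - 2*n^3 - 2*n^2 - 12*n + 16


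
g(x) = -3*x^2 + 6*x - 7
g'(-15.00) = 96.00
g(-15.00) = -772.00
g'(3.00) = -12.00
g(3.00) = -16.00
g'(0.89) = 0.66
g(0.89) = -4.04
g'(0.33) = 4.02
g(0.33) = -5.35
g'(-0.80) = 10.80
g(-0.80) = -13.72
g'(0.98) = 0.12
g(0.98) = -4.00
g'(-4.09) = 30.54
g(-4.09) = -81.72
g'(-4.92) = 35.52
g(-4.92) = -109.14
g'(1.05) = -0.30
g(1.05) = -4.01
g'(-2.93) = 23.58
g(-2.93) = -50.33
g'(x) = 6 - 6*x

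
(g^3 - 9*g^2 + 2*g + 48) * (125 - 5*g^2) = -5*g^5 + 45*g^4 + 115*g^3 - 1365*g^2 + 250*g + 6000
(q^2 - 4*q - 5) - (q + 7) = q^2 - 5*q - 12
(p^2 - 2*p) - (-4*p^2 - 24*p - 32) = 5*p^2 + 22*p + 32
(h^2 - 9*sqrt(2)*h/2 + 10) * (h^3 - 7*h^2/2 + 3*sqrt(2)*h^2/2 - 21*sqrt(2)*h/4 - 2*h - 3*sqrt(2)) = h^5 - 3*sqrt(2)*h^4 - 7*h^4/2 - 11*h^3/2 + 21*sqrt(2)*h^3/2 + 49*h^2/4 + 21*sqrt(2)*h^2 - 105*sqrt(2)*h/2 + 7*h - 30*sqrt(2)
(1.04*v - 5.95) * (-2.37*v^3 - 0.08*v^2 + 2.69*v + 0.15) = -2.4648*v^4 + 14.0183*v^3 + 3.2736*v^2 - 15.8495*v - 0.8925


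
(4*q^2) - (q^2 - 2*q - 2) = 3*q^2 + 2*q + 2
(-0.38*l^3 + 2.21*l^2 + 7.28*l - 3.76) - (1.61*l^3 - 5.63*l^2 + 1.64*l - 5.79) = -1.99*l^3 + 7.84*l^2 + 5.64*l + 2.03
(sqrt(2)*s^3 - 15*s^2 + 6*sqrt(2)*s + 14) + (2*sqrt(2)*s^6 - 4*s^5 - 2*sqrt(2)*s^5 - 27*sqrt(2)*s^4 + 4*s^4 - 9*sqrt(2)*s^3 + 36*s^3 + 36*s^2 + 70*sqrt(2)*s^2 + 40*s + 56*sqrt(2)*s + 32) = 2*sqrt(2)*s^6 - 4*s^5 - 2*sqrt(2)*s^5 - 27*sqrt(2)*s^4 + 4*s^4 - 8*sqrt(2)*s^3 + 36*s^3 + 21*s^2 + 70*sqrt(2)*s^2 + 40*s + 62*sqrt(2)*s + 46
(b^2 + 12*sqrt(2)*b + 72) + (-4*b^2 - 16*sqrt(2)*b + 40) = -3*b^2 - 4*sqrt(2)*b + 112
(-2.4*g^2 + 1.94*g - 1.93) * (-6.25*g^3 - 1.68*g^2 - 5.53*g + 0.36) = 15.0*g^5 - 8.093*g^4 + 22.0753*g^3 - 8.3498*g^2 + 11.3713*g - 0.6948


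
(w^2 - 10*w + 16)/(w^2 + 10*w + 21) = (w^2 - 10*w + 16)/(w^2 + 10*w + 21)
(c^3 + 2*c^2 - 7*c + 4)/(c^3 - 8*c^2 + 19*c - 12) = (c^2 + 3*c - 4)/(c^2 - 7*c + 12)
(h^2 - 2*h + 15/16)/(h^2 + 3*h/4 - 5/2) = (h - 3/4)/(h + 2)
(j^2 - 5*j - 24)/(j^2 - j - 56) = (j + 3)/(j + 7)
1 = 1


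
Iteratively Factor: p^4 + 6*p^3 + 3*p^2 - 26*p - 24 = (p + 4)*(p^3 + 2*p^2 - 5*p - 6) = (p - 2)*(p + 4)*(p^2 + 4*p + 3) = (p - 2)*(p + 3)*(p + 4)*(p + 1)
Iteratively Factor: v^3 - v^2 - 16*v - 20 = (v + 2)*(v^2 - 3*v - 10) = (v + 2)^2*(v - 5)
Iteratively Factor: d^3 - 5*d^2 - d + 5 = (d - 5)*(d^2 - 1) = (d - 5)*(d - 1)*(d + 1)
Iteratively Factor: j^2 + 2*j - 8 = (j + 4)*(j - 2)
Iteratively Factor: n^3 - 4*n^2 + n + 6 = (n - 2)*(n^2 - 2*n - 3) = (n - 2)*(n + 1)*(n - 3)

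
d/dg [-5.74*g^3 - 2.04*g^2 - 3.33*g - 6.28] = -17.22*g^2 - 4.08*g - 3.33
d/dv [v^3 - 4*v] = 3*v^2 - 4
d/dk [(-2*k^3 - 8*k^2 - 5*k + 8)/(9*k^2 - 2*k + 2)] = (-18*k^4 + 8*k^3 + 49*k^2 - 176*k + 6)/(81*k^4 - 36*k^3 + 40*k^2 - 8*k + 4)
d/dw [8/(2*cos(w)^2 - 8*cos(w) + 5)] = 32*(cos(w) - 2)*sin(w)/(-8*cos(w) + cos(2*w) + 6)^2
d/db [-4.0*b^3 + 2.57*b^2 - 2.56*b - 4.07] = -12.0*b^2 + 5.14*b - 2.56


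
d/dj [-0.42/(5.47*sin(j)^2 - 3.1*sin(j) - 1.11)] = (4.5948*sin(j) - 1.302)*cos(j)/(-5.47*sin(j)^2 + 3.1*sin(j) + 1.11)^2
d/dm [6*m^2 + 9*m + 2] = 12*m + 9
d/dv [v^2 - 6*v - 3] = 2*v - 6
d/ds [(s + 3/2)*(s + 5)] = 2*s + 13/2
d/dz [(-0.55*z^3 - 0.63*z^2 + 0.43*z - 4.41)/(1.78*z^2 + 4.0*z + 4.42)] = (-0.979*z^4 - 4.4*z^3 - 10.5784*z^2 + 10.1304*z + 19.5406)/(3.1684*z^4 + 14.24*z^3 + 31.7352*z^2 + 35.36*z + 19.5364)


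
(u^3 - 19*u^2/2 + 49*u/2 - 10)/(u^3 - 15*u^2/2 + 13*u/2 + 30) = (2*u - 1)/(2*u + 3)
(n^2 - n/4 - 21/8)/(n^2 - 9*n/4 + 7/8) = (2*n + 3)/(2*n - 1)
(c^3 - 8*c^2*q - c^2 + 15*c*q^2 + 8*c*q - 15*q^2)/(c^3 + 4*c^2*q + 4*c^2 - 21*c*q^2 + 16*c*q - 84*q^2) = (c^2 - 5*c*q - c + 5*q)/(c^2 + 7*c*q + 4*c + 28*q)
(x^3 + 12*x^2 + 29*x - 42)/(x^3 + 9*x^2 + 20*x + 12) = (x^2 + 6*x - 7)/(x^2 + 3*x + 2)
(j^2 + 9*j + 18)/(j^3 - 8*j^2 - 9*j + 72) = (j + 6)/(j^2 - 11*j + 24)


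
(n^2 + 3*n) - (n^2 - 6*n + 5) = 9*n - 5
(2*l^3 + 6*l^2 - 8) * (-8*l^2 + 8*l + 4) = -16*l^5 - 32*l^4 + 56*l^3 + 88*l^2 - 64*l - 32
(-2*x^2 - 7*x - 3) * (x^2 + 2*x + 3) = -2*x^4 - 11*x^3 - 23*x^2 - 27*x - 9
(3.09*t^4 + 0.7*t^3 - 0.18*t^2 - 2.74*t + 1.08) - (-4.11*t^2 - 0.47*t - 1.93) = 3.09*t^4 + 0.7*t^3 + 3.93*t^2 - 2.27*t + 3.01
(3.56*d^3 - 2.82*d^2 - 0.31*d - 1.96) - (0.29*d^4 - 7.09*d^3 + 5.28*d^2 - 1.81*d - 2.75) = -0.29*d^4 + 10.65*d^3 - 8.1*d^2 + 1.5*d + 0.79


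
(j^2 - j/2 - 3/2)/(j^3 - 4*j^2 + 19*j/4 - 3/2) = 2*(j + 1)/(2*j^2 - 5*j + 2)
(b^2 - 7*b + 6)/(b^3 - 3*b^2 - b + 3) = (b - 6)/(b^2 - 2*b - 3)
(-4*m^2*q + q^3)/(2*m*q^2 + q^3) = (-2*m + q)/q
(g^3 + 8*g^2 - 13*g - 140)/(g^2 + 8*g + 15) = (g^2 + 3*g - 28)/(g + 3)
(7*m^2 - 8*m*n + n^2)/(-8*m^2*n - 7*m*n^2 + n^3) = (-7*m^2 + 8*m*n - n^2)/(n*(8*m^2 + 7*m*n - n^2))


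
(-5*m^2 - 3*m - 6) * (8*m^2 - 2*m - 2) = -40*m^4 - 14*m^3 - 32*m^2 + 18*m + 12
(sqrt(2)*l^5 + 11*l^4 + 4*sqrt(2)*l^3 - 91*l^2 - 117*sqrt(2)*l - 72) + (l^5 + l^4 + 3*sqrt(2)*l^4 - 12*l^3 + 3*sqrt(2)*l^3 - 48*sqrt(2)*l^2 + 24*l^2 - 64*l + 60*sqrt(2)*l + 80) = l^5 + sqrt(2)*l^5 + 3*sqrt(2)*l^4 + 12*l^4 - 12*l^3 + 7*sqrt(2)*l^3 - 48*sqrt(2)*l^2 - 67*l^2 - 57*sqrt(2)*l - 64*l + 8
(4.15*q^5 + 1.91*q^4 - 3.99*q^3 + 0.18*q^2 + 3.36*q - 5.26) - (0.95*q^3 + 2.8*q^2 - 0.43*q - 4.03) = 4.15*q^5 + 1.91*q^4 - 4.94*q^3 - 2.62*q^2 + 3.79*q - 1.23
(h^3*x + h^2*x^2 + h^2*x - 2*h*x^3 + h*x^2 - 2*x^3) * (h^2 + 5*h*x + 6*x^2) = h^5*x + 6*h^4*x^2 + h^4*x + 9*h^3*x^3 + 6*h^3*x^2 - 4*h^2*x^4 + 9*h^2*x^3 - 12*h*x^5 - 4*h*x^4 - 12*x^5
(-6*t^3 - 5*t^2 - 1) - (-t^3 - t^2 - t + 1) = -5*t^3 - 4*t^2 + t - 2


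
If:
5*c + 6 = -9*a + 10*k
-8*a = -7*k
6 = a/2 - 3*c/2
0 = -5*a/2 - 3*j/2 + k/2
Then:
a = -147/8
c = -81/8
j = 189/8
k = -21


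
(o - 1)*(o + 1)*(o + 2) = o^3 + 2*o^2 - o - 2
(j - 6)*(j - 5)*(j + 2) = j^3 - 9*j^2 + 8*j + 60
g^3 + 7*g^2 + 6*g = g*(g + 1)*(g + 6)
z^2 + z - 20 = (z - 4)*(z + 5)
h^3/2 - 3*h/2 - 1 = (h/2 + 1/2)*(h - 2)*(h + 1)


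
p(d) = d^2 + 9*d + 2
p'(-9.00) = -9.00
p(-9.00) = 2.00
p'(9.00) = 27.00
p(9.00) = 164.00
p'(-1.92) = 5.16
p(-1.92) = -11.59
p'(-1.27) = 6.46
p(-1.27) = -7.82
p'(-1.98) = 5.04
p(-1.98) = -11.90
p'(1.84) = 12.68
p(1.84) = 21.95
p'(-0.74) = 7.52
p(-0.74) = -4.11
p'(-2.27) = 4.46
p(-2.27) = -13.28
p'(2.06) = 13.12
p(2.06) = 24.78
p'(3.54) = 16.08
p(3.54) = 46.39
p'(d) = 2*d + 9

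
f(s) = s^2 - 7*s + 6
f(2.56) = -5.37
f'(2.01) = -2.98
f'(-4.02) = -15.04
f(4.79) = -4.59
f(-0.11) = 6.78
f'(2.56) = -1.88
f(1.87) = -3.59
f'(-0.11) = -7.22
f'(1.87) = -3.26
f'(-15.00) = -37.00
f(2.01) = -4.03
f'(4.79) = 2.58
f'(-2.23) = -11.46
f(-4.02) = 50.30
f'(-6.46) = -19.92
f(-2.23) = 26.58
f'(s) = 2*s - 7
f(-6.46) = 92.95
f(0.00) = 6.00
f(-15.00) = 336.00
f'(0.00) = -7.00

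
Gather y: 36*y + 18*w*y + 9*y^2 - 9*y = 9*y^2 + y*(18*w + 27)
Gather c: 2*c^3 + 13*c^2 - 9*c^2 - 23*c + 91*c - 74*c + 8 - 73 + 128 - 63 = 2*c^3 + 4*c^2 - 6*c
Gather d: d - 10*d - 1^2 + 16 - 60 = -9*d - 45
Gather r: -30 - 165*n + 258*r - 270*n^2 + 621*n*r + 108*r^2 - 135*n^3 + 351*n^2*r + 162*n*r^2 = -135*n^3 - 270*n^2 - 165*n + r^2*(162*n + 108) + r*(351*n^2 + 621*n + 258) - 30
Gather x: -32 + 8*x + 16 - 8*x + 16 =0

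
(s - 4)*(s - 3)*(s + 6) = s^3 - s^2 - 30*s + 72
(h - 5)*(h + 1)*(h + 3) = h^3 - h^2 - 17*h - 15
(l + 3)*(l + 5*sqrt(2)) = l^2 + 3*l + 5*sqrt(2)*l + 15*sqrt(2)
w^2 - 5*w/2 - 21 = (w - 6)*(w + 7/2)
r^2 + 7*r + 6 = (r + 1)*(r + 6)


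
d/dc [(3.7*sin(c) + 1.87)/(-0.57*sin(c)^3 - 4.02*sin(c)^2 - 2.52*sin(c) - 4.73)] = (4.218*sin(c)^3 + 18.0717*sin(c)^2 + 15.0348*sin(c) - 12.7886)*cos(c)/(0.3249*sin(c)^6 + 4.5828*sin(c)^5 + 19.0332*sin(c)^4 + 25.653*sin(c)^3 + 44.3796*sin(c)^2 + 23.8392*sin(c) + 22.3729)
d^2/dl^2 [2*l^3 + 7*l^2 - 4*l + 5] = 12*l + 14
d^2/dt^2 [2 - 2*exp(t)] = -2*exp(t)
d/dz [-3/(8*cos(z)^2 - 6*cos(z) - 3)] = 6*(3 - 8*cos(z))*sin(z)/(-8*cos(z)^2 + 6*cos(z) + 3)^2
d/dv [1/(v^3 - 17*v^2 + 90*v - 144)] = (-3*v^2 + 34*v - 90)/(v^3 - 17*v^2 + 90*v - 144)^2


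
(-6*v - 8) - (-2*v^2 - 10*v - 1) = 2*v^2 + 4*v - 7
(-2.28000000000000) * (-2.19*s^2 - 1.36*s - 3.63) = 4.9932*s^2 + 3.1008*s + 8.2764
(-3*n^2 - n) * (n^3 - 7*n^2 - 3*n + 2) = -3*n^5 + 20*n^4 + 16*n^3 - 3*n^2 - 2*n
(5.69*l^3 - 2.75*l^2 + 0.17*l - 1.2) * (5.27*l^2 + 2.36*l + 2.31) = 29.9863*l^5 - 1.0641*l^4 + 7.5498*l^3 - 12.2753*l^2 - 2.4393*l - 2.772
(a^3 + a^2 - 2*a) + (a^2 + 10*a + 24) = a^3 + 2*a^2 + 8*a + 24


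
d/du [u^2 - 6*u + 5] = 2*u - 6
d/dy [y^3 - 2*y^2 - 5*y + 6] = 3*y^2 - 4*y - 5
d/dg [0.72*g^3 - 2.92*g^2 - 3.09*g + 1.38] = 2.16*g^2 - 5.84*g - 3.09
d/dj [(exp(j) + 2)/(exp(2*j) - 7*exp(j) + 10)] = (-(exp(j) + 2)*(2*exp(j) - 7) + exp(2*j) - 7*exp(j) + 10)*exp(j)/(exp(2*j) - 7*exp(j) + 10)^2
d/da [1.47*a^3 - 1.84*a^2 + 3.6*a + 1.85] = 4.41*a^2 - 3.68*a + 3.6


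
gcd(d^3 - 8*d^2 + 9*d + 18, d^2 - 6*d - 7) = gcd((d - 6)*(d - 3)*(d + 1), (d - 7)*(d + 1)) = d + 1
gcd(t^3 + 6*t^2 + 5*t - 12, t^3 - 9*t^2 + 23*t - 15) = t - 1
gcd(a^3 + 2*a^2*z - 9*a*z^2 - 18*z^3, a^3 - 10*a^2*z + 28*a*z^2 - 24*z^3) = 1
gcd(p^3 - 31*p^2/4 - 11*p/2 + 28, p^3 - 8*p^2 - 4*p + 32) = p^2 - 6*p - 16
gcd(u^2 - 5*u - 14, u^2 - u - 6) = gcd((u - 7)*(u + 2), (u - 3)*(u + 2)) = u + 2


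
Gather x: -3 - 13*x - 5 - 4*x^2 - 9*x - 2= -4*x^2 - 22*x - 10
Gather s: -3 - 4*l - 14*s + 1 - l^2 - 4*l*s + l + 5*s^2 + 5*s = -l^2 - 3*l + 5*s^2 + s*(-4*l - 9) - 2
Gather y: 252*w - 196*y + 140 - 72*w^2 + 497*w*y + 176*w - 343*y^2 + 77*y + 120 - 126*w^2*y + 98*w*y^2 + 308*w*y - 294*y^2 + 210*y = -72*w^2 + 428*w + y^2*(98*w - 637) + y*(-126*w^2 + 805*w + 91) + 260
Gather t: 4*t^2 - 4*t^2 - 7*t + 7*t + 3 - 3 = 0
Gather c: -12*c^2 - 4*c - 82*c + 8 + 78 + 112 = -12*c^2 - 86*c + 198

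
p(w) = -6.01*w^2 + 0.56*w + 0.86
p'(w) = 0.56 - 12.02*w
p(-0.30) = 0.15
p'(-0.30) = 4.17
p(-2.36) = -33.93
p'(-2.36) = 28.93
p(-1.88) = -21.43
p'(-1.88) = 23.16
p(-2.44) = -36.29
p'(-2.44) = 29.89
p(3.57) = -73.74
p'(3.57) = -42.35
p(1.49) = -11.65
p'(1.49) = -17.35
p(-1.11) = -7.17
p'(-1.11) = 13.90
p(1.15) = -6.44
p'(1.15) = -13.26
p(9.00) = -480.91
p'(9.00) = -107.62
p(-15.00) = -1359.79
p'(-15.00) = 180.86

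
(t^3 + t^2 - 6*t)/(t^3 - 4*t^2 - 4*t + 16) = t*(t + 3)/(t^2 - 2*t - 8)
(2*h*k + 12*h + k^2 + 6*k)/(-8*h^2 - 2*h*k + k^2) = (-k - 6)/(4*h - k)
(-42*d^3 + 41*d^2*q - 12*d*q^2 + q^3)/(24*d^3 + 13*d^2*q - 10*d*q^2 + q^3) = (14*d^2 - 9*d*q + q^2)/(-8*d^2 - 7*d*q + q^2)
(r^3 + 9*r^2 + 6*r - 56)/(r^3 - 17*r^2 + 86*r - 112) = (r^2 + 11*r + 28)/(r^2 - 15*r + 56)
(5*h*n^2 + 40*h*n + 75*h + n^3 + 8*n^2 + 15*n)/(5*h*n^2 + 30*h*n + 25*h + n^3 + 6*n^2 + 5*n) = (n + 3)/(n + 1)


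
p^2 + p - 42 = (p - 6)*(p + 7)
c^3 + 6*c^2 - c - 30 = (c - 2)*(c + 3)*(c + 5)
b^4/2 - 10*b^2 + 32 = (b/2 + 1)*(b - 4)*(b - 2)*(b + 4)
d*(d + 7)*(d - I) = d^3 + 7*d^2 - I*d^2 - 7*I*d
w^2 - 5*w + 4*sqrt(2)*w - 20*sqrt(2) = (w - 5)*(w + 4*sqrt(2))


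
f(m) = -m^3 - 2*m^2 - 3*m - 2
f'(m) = -3*m^2 - 4*m - 3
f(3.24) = -66.73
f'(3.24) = -47.45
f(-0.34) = -1.17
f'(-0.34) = -1.99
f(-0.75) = -0.45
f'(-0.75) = -1.69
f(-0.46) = -0.95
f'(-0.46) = -1.79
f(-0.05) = -1.85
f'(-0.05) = -2.81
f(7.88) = -639.13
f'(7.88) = -220.80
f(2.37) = -33.66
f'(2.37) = -29.33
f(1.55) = -15.18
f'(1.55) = -16.41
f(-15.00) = 2968.00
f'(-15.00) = -618.00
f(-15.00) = 2968.00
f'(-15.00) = -618.00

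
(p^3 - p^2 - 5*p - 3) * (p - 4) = p^4 - 5*p^3 - p^2 + 17*p + 12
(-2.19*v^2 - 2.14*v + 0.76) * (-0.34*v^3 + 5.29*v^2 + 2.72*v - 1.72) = 0.7446*v^5 - 10.8575*v^4 - 17.5358*v^3 + 1.9664*v^2 + 5.748*v - 1.3072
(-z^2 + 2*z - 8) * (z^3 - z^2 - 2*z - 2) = -z^5 + 3*z^4 - 8*z^3 + 6*z^2 + 12*z + 16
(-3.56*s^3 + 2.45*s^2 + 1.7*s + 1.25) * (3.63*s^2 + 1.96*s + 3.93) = -12.9228*s^5 + 1.9159*s^4 - 3.0178*s^3 + 17.498*s^2 + 9.131*s + 4.9125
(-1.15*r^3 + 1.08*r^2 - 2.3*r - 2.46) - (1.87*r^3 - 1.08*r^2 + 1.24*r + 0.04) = -3.02*r^3 + 2.16*r^2 - 3.54*r - 2.5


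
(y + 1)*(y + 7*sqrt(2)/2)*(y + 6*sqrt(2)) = y^3 + y^2 + 19*sqrt(2)*y^2/2 + 19*sqrt(2)*y/2 + 42*y + 42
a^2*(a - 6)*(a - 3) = a^4 - 9*a^3 + 18*a^2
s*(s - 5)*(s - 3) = s^3 - 8*s^2 + 15*s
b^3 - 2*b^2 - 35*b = b*(b - 7)*(b + 5)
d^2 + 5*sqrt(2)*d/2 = d*(d + 5*sqrt(2)/2)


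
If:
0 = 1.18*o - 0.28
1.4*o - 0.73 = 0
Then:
No Solution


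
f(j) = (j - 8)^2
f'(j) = 2*j - 16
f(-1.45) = 89.30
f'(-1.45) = -18.90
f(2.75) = 27.56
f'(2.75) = -10.50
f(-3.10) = 123.21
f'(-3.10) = -22.20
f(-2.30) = 106.09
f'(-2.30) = -20.60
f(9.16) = 1.35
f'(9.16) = 2.32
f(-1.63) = 92.74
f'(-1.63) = -19.26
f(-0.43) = 71.06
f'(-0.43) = -16.86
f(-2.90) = 118.81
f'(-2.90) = -21.80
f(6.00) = 4.00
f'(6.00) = -4.00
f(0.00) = 64.00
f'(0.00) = -16.00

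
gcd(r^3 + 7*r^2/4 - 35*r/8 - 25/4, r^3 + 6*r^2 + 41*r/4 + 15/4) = r + 5/2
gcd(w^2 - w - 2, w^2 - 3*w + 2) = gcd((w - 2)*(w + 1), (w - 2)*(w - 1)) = w - 2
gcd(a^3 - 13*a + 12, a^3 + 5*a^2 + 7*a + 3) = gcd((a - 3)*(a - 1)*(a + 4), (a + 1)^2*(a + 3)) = 1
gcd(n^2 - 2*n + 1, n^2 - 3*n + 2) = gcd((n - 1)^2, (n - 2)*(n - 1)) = n - 1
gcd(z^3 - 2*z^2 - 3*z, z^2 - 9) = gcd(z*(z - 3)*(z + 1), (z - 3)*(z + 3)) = z - 3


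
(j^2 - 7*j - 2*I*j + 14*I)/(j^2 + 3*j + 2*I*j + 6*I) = (j^2 - j*(7 + 2*I) + 14*I)/(j^2 + j*(3 + 2*I) + 6*I)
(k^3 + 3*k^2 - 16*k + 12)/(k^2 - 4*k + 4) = (k^2 + 5*k - 6)/(k - 2)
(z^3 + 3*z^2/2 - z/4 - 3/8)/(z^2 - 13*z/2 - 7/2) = (z^2 + z - 3/4)/(z - 7)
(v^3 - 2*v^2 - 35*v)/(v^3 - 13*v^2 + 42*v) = (v + 5)/(v - 6)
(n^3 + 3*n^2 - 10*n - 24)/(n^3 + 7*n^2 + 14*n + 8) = (n - 3)/(n + 1)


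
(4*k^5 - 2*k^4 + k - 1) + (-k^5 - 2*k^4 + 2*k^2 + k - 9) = 3*k^5 - 4*k^4 + 2*k^2 + 2*k - 10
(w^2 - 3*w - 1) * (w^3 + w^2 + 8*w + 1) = w^5 - 2*w^4 + 4*w^3 - 24*w^2 - 11*w - 1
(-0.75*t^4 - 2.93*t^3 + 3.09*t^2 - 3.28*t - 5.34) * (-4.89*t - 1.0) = 3.6675*t^5 + 15.0777*t^4 - 12.1801*t^3 + 12.9492*t^2 + 29.3926*t + 5.34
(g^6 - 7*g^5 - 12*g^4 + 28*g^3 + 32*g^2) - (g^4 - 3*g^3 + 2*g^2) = g^6 - 7*g^5 - 13*g^4 + 31*g^3 + 30*g^2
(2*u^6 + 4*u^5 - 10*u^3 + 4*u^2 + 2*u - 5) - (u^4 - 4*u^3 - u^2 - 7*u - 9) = 2*u^6 + 4*u^5 - u^4 - 6*u^3 + 5*u^2 + 9*u + 4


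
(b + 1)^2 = b^2 + 2*b + 1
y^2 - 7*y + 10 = (y - 5)*(y - 2)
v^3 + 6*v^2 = v^2*(v + 6)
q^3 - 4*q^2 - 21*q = q*(q - 7)*(q + 3)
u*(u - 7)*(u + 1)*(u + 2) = u^4 - 4*u^3 - 19*u^2 - 14*u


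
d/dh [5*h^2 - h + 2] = 10*h - 1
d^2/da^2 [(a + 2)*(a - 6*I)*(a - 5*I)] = 6*a + 4 - 22*I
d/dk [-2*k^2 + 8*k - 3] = 8 - 4*k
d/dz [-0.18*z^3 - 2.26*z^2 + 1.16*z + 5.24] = -0.54*z^2 - 4.52*z + 1.16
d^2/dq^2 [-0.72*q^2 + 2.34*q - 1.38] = -1.44000000000000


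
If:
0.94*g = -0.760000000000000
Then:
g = -0.81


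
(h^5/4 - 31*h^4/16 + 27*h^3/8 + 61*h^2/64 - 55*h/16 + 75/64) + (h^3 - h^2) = h^5/4 - 31*h^4/16 + 35*h^3/8 - 3*h^2/64 - 55*h/16 + 75/64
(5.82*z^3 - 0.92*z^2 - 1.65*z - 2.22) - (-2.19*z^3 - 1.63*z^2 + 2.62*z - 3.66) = 8.01*z^3 + 0.71*z^2 - 4.27*z + 1.44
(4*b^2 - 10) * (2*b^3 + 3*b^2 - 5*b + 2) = 8*b^5 + 12*b^4 - 40*b^3 - 22*b^2 + 50*b - 20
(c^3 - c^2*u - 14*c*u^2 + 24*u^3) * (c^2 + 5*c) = c^5 - c^4*u + 5*c^4 - 14*c^3*u^2 - 5*c^3*u + 24*c^2*u^3 - 70*c^2*u^2 + 120*c*u^3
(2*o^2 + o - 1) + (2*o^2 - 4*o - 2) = 4*o^2 - 3*o - 3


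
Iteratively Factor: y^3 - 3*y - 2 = (y - 2)*(y^2 + 2*y + 1) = (y - 2)*(y + 1)*(y + 1)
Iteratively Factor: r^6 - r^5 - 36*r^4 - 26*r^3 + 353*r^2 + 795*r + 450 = (r + 3)*(r^5 - 4*r^4 - 24*r^3 + 46*r^2 + 215*r + 150) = (r + 2)*(r + 3)*(r^4 - 6*r^3 - 12*r^2 + 70*r + 75) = (r + 2)*(r + 3)^2*(r^3 - 9*r^2 + 15*r + 25) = (r + 1)*(r + 2)*(r + 3)^2*(r^2 - 10*r + 25) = (r - 5)*(r + 1)*(r + 2)*(r + 3)^2*(r - 5)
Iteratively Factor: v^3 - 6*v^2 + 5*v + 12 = (v - 3)*(v^2 - 3*v - 4) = (v - 4)*(v - 3)*(v + 1)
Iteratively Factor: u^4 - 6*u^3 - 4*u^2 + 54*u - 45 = (u - 5)*(u^3 - u^2 - 9*u + 9) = (u - 5)*(u - 1)*(u^2 - 9) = (u - 5)*(u - 1)*(u + 3)*(u - 3)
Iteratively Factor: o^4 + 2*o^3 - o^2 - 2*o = (o + 2)*(o^3 - o) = (o + 1)*(o + 2)*(o^2 - o) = (o - 1)*(o + 1)*(o + 2)*(o)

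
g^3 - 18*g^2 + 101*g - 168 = (g - 8)*(g - 7)*(g - 3)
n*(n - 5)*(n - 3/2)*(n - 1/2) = n^4 - 7*n^3 + 43*n^2/4 - 15*n/4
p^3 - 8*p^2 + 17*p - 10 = (p - 5)*(p - 2)*(p - 1)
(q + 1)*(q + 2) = q^2 + 3*q + 2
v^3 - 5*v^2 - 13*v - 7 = (v - 7)*(v + 1)^2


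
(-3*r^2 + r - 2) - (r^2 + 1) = -4*r^2 + r - 3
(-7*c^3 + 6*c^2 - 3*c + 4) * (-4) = 28*c^3 - 24*c^2 + 12*c - 16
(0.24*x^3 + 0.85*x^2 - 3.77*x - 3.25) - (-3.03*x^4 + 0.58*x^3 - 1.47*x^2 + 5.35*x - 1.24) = 3.03*x^4 - 0.34*x^3 + 2.32*x^2 - 9.12*x - 2.01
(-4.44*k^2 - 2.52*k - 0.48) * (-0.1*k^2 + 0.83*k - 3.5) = 0.444*k^4 - 3.4332*k^3 + 13.4964*k^2 + 8.4216*k + 1.68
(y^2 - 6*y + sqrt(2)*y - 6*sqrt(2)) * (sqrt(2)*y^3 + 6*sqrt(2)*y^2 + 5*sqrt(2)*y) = sqrt(2)*y^5 + 2*y^4 - 31*sqrt(2)*y^3 - 62*y^2 - 30*sqrt(2)*y^2 - 60*y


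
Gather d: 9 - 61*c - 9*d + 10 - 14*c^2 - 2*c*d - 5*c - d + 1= -14*c^2 - 66*c + d*(-2*c - 10) + 20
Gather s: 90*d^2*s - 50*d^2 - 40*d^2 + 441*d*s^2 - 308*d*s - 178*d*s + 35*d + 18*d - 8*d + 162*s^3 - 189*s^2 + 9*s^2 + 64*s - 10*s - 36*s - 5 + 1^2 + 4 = -90*d^2 + 45*d + 162*s^3 + s^2*(441*d - 180) + s*(90*d^2 - 486*d + 18)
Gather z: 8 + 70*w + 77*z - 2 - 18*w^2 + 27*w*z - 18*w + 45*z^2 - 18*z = -18*w^2 + 52*w + 45*z^2 + z*(27*w + 59) + 6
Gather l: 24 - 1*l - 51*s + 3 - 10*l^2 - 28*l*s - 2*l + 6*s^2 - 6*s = -10*l^2 + l*(-28*s - 3) + 6*s^2 - 57*s + 27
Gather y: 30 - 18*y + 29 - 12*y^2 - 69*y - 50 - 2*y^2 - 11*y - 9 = -14*y^2 - 98*y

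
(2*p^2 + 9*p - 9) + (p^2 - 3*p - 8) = 3*p^2 + 6*p - 17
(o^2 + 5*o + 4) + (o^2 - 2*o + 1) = 2*o^2 + 3*o + 5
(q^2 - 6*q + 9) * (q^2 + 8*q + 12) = q^4 + 2*q^3 - 27*q^2 + 108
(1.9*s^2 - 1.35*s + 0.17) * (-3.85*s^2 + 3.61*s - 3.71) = -7.315*s^4 + 12.0565*s^3 - 12.577*s^2 + 5.6222*s - 0.6307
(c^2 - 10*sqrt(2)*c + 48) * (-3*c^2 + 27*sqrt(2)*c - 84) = -3*c^4 + 57*sqrt(2)*c^3 - 768*c^2 + 2136*sqrt(2)*c - 4032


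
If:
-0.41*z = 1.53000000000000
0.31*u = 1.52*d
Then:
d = 0.203947368421053*u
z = -3.73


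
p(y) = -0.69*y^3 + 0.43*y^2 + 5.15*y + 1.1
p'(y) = -2.07*y^2 + 0.86*y + 5.15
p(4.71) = -37.20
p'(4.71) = -36.72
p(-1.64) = -3.15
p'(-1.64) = -1.83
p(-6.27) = 155.79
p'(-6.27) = -81.62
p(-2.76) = 4.67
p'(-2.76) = -12.99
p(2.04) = 7.54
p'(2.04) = -1.71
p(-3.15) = 10.71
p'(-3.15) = -18.10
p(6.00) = -101.56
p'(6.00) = -64.21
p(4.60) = -33.27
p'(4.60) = -34.70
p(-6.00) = 134.72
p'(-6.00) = -74.53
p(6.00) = -101.56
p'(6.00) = -64.21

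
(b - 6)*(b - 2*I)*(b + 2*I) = b^3 - 6*b^2 + 4*b - 24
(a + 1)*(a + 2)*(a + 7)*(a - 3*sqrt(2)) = a^4 - 3*sqrt(2)*a^3 + 10*a^3 - 30*sqrt(2)*a^2 + 23*a^2 - 69*sqrt(2)*a + 14*a - 42*sqrt(2)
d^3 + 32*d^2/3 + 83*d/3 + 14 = (d + 2/3)*(d + 3)*(d + 7)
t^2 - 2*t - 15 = (t - 5)*(t + 3)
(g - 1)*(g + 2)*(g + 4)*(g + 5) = g^4 + 10*g^3 + 27*g^2 + 2*g - 40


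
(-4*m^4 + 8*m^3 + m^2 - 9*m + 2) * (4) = -16*m^4 + 32*m^3 + 4*m^2 - 36*m + 8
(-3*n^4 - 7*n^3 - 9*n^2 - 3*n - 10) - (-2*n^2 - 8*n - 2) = -3*n^4 - 7*n^3 - 7*n^2 + 5*n - 8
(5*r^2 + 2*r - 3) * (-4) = -20*r^2 - 8*r + 12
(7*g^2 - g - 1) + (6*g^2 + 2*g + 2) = 13*g^2 + g + 1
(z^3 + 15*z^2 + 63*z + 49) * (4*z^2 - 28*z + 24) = 4*z^5 + 32*z^4 - 144*z^3 - 1208*z^2 + 140*z + 1176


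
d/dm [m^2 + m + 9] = 2*m + 1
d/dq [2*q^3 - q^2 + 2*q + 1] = 6*q^2 - 2*q + 2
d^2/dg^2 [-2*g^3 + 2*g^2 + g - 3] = 4 - 12*g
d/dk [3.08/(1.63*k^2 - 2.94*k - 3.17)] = (9.0552 - 10.0408*k)/(-1.63*k^2 + 2.94*k + 3.17)^2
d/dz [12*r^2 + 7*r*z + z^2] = 7*r + 2*z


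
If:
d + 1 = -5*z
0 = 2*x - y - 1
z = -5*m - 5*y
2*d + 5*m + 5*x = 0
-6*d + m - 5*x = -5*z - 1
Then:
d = -156/251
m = -130/251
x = 962/1255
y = 669/1255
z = -19/251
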